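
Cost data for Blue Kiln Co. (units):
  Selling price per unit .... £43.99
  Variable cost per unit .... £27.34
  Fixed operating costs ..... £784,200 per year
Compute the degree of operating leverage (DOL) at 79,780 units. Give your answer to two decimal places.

Total contribution margin = 79,780 × £16.65 = £1,328,337.00.
Subtracting fixed costs: EBIT = £1,328,337.00 − £784,200 = £544,137.00.
Degree of operating leverage = £1,328,337.00 / £544,137.00 = 2.4412.

2.44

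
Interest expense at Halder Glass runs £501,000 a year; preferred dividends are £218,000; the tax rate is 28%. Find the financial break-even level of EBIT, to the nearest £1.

Preferred dividends are paid after tax, so their pre-tax equivalent is £218,000 ÷ (1 − 0.28) = £302,777.78.
Financial break-even EBIT = interest + D_p ÷ (1 − t) = £501,000 + £302,777.78 = £803,777.78.

£803,778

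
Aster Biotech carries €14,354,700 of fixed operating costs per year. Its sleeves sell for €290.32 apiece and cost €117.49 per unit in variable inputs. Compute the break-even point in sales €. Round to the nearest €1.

Contribution margin per unit = €290.32 − €117.49 = €172.83, a CM ratio of €172.83 ÷ €290.32 = 0.5953.
Break-even revenue = fixed costs × price ÷ CM = €14,354,700 × €290.32 ÷ €172.83 = €24,113,039.

€24,113,039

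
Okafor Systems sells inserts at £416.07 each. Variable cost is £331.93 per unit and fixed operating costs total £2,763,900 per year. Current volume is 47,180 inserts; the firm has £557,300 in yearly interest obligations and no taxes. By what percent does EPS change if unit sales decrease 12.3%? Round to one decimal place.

Contribution at this volume is 47,180 × £84.14 = £3,969,725.20.
EBIT = £3,969,725.20 − £2,763,900 = £1,205,825.20.
Interest = £557,300.00, so EBIT − I = £648,525.20.
DCL = total CM / (EBIT − I) = £3,969,725.20 / £648,525.20 = 6.1212.
EPS therefore changes by 6.1212 × (-12.3%) = -75.3%.

-75.3%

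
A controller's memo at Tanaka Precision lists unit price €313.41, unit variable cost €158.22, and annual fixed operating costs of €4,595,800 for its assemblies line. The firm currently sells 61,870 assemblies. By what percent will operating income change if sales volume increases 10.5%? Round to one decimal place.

+20.1%

Contribution at this volume is 61,870 × €155.19 = €9,601,605.30.
Subtracting fixed costs: EBIT = €9,601,605.30 − €4,595,800 = €5,005,805.30.
Degree of operating leverage = €9,601,605.30 / €5,005,805.30 = 1.9181.
Operating income changes by 1.9181 × +10.5% = +20.1%.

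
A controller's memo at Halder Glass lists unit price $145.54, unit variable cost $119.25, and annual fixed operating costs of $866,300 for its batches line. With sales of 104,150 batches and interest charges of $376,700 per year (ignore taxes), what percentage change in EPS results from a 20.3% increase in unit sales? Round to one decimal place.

+37.2%

At 104,150 units, contribution = 104,150 × $26.29 = $2,738,103.50.
Subtracting fixed costs: EBIT = $2,738,103.50 − $866,300 = $1,871,803.50.
Interest = $376,700.00, so EBIT − I = $1,495,103.50.
DCL = total CM / (EBIT − I) = $2,738,103.50 / $1,495,103.50 = 1.8314.
EPS therefore changes by 1.8314 × (+20.3%) = +37.2%.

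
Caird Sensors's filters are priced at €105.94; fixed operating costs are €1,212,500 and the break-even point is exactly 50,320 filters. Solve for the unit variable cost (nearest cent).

Contribution per unit must be FC / Q = €1,212,500 / 50,320 = €24.0958.
Variable cost per unit = €105.94 − €24.0958 = €81.84.

€81.84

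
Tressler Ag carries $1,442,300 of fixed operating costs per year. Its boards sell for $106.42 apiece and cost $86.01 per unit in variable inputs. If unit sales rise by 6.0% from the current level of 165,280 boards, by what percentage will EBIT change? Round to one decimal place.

Contribution at this volume is 165,280 × $20.41 = $3,373,364.80.
Subtracting fixed costs: EBIT = $3,373,364.80 − $1,442,300 = $1,931,064.80.
DOL = contribution ÷ EBIT = $3,373,364.80 ÷ $1,931,064.80 = 1.7469.
So EBIT moves 1.7469 × (+6.0%) = +10.5%.

+10.5%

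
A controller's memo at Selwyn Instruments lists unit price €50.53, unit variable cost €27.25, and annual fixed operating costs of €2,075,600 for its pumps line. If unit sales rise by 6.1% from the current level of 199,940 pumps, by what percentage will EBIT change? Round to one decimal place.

+11.0%

Total contribution margin = 199,940 × €23.28 = €4,654,603.20.
EBIT = €4,654,603.20 − €2,075,600 = €2,579,003.20.
So DOL = total CM / EBIT = €4,654,603.20 / €2,579,003.20 = 1.8048.
%ΔEBIT = DOL × %ΔSales = 1.8048 × +6.1% = +11.0%.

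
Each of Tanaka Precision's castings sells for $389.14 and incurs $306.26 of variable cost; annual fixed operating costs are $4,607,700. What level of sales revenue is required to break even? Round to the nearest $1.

$21,634,174

CM per unit = $389.14 − $306.26 = $82.88; CM ratio = $82.88 / $389.14 = 0.2130.
Break-even sales = FC ÷ CM ratio = $4,607,700 × $389.14 / $82.88 = $21,634,174.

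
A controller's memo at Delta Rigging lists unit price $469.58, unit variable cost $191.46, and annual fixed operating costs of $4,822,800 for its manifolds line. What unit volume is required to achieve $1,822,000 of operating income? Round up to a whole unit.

23,892 manifolds

Unit CM = price − variable cost = $469.58 − $191.46 = $278.12.
Need Q such that Q × $278.12 − $4,822,800 = $1,822,000, i.e. Q = $6,644,800 / $278.12 = 23,891.85 → 23,892.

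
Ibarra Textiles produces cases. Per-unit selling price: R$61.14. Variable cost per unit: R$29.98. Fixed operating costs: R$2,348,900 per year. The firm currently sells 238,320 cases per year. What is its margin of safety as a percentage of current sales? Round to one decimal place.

Unit CM = price − variable cost = R$61.14 − R$29.98 = R$31.16. Break-even units = R$2,348,900 ÷ R$31.16 = 75,381.90; break-even revenue = 75,381.90 × R$61.14 = R$4,608,849.36.
Actual sales revenue = 238,320 × R$61.14 = R$14,570,884.80.
Margin of safety = (R$14,570,884.80 − R$4,608,849.36) ÷ R$14,570,884.80 = 68.4%.

68.4%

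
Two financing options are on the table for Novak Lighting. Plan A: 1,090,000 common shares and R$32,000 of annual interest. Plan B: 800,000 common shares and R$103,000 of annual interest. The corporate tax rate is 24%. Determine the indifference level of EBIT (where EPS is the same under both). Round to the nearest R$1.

R$298,862

Set EPS_A = EPS_B: (EBIT − R$32,000)(1 − 0.24) ÷ 1,090,000 = (EBIT − R$103,000)(1 − 0.24) ÷ 800,000.
The (1 − t) factor cancels: (EBIT − 32,000) × 800,000 = (EBIT − 103,000) × 1,090,000.
Solving, EBIT = (103,000·1,090,000 − 32,000·800,000) / (1,090,000 − 800,000) = 86,670,000,000 / 290,000 = 298,862.07.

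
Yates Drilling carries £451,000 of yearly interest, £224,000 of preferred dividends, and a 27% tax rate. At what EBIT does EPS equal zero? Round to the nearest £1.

£757,849

Preferred dividends are paid after tax, so their pre-tax equivalent is £224,000 ÷ (1 − 0.27) = £306,849.32.
Financial break-even EBIT = interest + D_p ÷ (1 − t) = £451,000 + £306,849.32 = £757,849.32.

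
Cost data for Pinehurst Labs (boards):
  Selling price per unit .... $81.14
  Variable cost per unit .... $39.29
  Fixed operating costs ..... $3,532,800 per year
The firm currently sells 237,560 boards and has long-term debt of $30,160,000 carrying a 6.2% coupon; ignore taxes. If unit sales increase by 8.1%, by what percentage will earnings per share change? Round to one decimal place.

+17.7%

At 237,560 units, contribution = 237,560 × $41.85 = $9,941,886.00.
Operating income = contribution − fixed costs = $9,941,886.00 − $3,532,800 = $6,409,086.00.
Interest = $1,869,920.00, so EBIT − I = $4,539,166.00.
DCL = total CM / (EBIT − I) = $9,941,886.00 / $4,539,166.00 = 2.1902.
EPS therefore changes by 2.1902 × (+8.1%) = +17.7%.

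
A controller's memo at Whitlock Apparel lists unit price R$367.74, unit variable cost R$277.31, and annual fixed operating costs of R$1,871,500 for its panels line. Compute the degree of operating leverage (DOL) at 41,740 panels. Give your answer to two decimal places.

1.98

At 41,740 units, contribution = 41,740 × R$90.43 = R$3,774,548.20.
EBIT = R$3,774,548.20 − R$1,871,500 = R$1,903,048.20.
DOL = contribution ÷ EBIT = R$3,774,548.20 ÷ R$1,903,048.20 = 1.9834.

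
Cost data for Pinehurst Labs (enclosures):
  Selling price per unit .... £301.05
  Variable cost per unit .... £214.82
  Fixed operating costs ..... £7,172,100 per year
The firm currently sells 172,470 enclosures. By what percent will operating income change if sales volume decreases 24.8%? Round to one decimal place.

-47.9%

Contribution at this volume is 172,470 × £86.23 = £14,872,088.10.
Operating income = contribution − fixed costs = £14,872,088.10 − £7,172,100 = £7,699,988.10.
Degree of operating leverage = £14,872,088.10 / £7,699,988.10 = 1.9314.
So EBIT moves 1.9314 × (-24.8%) = -47.9%.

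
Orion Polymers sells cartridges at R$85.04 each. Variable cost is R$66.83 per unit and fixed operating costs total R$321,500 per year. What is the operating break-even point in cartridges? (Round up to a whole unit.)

17,656 cartridges

Unit CM = price − variable cost = R$85.04 − R$66.83 = R$18.21.
Units to break even: R$321,500 ÷ R$18.21 = 17,655.13, rounded up to 17,656.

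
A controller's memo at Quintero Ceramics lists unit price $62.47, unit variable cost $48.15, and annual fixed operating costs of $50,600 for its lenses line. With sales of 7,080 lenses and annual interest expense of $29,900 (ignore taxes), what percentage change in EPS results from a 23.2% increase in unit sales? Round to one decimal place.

+112.6%

Contribution at this volume is 7,080 × $14.32 = $101,385.60.
Subtracting fixed costs: EBIT = $101,385.60 − $50,600 = $50,785.60.
Interest = $29,900.00, so EBIT − I = $20,885.60.
DCL = total CM / (EBIT − I) = $101,385.60 / $20,885.60 = 4.8543.
%ΔEPS = DCL × %ΔSales = 4.8543 × +23.2% = +112.6%.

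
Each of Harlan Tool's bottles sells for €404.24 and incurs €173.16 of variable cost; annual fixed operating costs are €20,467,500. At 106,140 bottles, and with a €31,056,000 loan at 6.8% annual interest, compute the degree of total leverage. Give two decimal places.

12.59

Total contribution margin = 106,140 × €231.08 = €24,526,831.20.
Subtracting fixed costs: EBIT = €24,526,831.20 − €20,467,500 = €4,059,331.20. Interest = €2,111,808.00, so EBIT − I = €1,947,523.20.
DCL = contribution ÷ (EBIT − I) = €24,526,831.20 ÷ €1,947,523.20 = 12.5939.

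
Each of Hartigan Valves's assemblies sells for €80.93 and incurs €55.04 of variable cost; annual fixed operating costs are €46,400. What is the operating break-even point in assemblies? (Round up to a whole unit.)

1,793 assemblies

Each unit contributes €80.93 − €55.04 = €25.89.
Units to break even: €46,400 ÷ €25.89 = 1,792.20, rounded up to 1,793.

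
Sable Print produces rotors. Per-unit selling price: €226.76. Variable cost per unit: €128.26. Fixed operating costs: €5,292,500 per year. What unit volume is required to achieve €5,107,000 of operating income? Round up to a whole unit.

105,579 rotors

Unit CM = price − variable cost = €226.76 − €128.26 = €98.50.
Units = (FC + target) / CM = (€5,292,500 + €5,107,000) / €98.50 = 105,578.68, so 105,579 rotors.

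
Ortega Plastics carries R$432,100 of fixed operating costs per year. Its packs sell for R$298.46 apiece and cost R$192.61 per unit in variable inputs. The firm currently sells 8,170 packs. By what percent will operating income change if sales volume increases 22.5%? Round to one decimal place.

Total contribution margin = 8,170 × R$105.85 = R$864,794.50.
Operating income = contribution − fixed costs = R$864,794.50 − R$432,100 = R$432,694.50.
Degree of operating leverage = R$864,794.50 / R$432,694.50 = 1.9986.
Operating income changes by 1.9986 × +22.5% = +45.0%.

+45.0%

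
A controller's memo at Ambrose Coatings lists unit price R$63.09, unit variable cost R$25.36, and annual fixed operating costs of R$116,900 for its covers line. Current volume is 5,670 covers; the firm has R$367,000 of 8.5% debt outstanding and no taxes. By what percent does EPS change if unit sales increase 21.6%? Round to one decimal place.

At 5,670 units, contribution = 5,670 × R$37.73 = R$213,929.10.
EBIT = R$213,929.10 − R$116,900 = R$97,029.10.
After interest of R$31,195.00, pre-tax earnings = R$65,834.10.
DCL = total CM / (EBIT − I) = R$213,929.10 / R$65,834.10 = 3.2495.
%ΔEPS = DCL × %ΔSales = 3.2495 × +21.6% = +70.2%.

+70.2%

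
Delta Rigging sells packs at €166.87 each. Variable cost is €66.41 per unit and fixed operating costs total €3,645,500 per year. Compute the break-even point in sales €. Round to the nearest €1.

€6,055,391

CM per unit = €166.87 − €66.41 = €100.46; CM ratio = €100.46 / €166.87 = 0.6020.
Break-even sales = FC ÷ CM ratio = €3,645,500 × €166.87 / €100.46 = €6,055,391.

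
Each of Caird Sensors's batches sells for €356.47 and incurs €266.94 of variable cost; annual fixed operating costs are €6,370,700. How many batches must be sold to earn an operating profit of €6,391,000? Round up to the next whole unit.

142,542 batches

Each unit contributes €356.47 − €266.94 = €89.53.
Need Q such that Q × €89.53 − €6,370,700 = €6,391,000, i.e. Q = €12,761,700 / €89.53 = 142,541.05 → 142,542.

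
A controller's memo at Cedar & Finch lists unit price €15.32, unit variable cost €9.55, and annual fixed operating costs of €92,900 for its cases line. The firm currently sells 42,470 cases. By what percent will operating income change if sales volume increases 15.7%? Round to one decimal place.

+25.3%

Total contribution margin = 42,470 × €5.77 = €245,051.90.
EBIT = €245,051.90 − €92,900 = €152,151.90.
So DOL = total CM / EBIT = €245,051.90 / €152,151.90 = 1.6106.
So EBIT moves 1.6106 × (+15.7%) = +25.3%.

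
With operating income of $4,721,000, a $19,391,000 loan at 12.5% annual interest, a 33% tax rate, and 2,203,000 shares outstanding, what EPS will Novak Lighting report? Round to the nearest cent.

Pre-tax income = $4,721,000 − $2,423,875.00 = $2,297,125.00.
Net income = $2,297,125.00 × (1 − 0.33) = $1,539,073.75.
Per share: $1,539,073.75 / 2,203,000 shares = $0.70.

$0.70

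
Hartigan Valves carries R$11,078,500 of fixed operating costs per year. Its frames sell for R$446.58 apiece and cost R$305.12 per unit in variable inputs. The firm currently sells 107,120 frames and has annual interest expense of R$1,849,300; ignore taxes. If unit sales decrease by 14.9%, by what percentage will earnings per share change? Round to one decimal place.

Total contribution margin = 107,120 × R$141.46 = R$15,153,195.20.
Operating income = contribution − fixed costs = R$15,153,195.20 − R$11,078,500 = R$4,074,695.20.
After interest of R$1,849,300.00, pre-tax earnings = R$2,225,395.20.
Degree of combined leverage = contribution ÷ (EBIT − I) = R$15,153,195.20 ÷ R$2,225,395.20 = 6.8092.
EPS therefore changes by 6.8092 × (-14.9%) = -101.5%.

-101.5%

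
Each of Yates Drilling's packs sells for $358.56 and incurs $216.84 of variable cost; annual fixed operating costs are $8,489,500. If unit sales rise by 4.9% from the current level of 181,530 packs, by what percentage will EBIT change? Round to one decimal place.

+7.3%

Contribution at this volume is 181,530 × $141.72 = $25,726,431.60.
Operating income = contribution − fixed costs = $25,726,431.60 − $8,489,500 = $17,236,931.60.
Degree of operating leverage = $25,726,431.60 / $17,236,931.60 = 1.4925.
So EBIT moves 1.4925 × (+4.9%) = +7.3%.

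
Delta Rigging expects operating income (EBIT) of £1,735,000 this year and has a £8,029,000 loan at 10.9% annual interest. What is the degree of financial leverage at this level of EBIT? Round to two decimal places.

2.02

Interest = £875,161.00.
DFL = EBIT ÷ (EBIT − I) = £1,735,000 ÷ (£1,735,000 − £875,161.00) = £1,735,000 ÷ £859,839.00 = 2.0178.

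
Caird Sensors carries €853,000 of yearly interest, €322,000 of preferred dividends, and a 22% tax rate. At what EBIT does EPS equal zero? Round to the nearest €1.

€1,265,821

Preferred dividends are paid after tax, so their pre-tax equivalent is €322,000 ÷ (1 − 0.22) = €412,820.51.
Financial break-even EBIT = interest + D_p ÷ (1 − t) = €853,000 + €412,820.51 = €1,265,820.51.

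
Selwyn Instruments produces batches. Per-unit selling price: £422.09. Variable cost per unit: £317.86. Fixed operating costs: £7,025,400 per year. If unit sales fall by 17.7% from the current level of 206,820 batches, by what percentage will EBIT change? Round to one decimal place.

-26.3%

At 206,820 units, contribution = 206,820 × £104.23 = £21,556,848.60.
Subtracting fixed costs: EBIT = £21,556,848.60 − £7,025,400 = £14,531,448.60.
DOL = contribution ÷ EBIT = £21,556,848.60 ÷ £14,531,448.60 = 1.4835.
So EBIT moves 1.4835 × (-17.7%) = -26.3%.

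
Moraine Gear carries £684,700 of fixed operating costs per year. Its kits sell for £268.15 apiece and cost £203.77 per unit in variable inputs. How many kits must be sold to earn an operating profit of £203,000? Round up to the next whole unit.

13,789 kits

Each unit contributes £268.15 − £203.77 = £64.38.
Need Q such that Q × £64.38 − £684,700 = £203,000, i.e. Q = £887,700 / £64.38 = 13,788.44 → 13,789.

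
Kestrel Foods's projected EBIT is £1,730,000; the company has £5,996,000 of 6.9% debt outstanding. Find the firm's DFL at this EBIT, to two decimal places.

1.31

Interest = £413,724.00.
DFL = EBIT ÷ (EBIT − I) = £1,730,000 ÷ (£1,730,000 − £413,724.00) = £1,730,000 ÷ £1,316,276.00 = 1.3143.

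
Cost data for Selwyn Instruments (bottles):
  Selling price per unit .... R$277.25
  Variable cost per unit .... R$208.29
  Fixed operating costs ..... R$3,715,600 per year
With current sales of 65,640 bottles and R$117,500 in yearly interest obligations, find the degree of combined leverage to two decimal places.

At 65,640 units, contribution = 65,640 × R$68.96 = R$4,526,534.40.
Operating income = contribution − fixed costs = R$4,526,534.40 − R$3,715,600 = R$810,934.40. Interest = R$117,500.00.
DOL = R$4,526,534.40 ÷ R$810,934.40 = 5.5819; DFL = R$810,934.40 ÷ R$693,434.40 = 1.1694.
Combined leverage = 5.5819 × 1.1694 = 6.5275.

6.53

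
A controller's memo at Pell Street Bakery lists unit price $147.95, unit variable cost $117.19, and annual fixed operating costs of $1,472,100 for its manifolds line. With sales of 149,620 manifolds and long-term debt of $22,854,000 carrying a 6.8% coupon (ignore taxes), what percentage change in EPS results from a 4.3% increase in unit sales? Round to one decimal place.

+12.6%

Contribution at this volume is 149,620 × $30.76 = $4,602,311.20.
Operating income = contribution − fixed costs = $4,602,311.20 − $1,472,100 = $3,130,211.20.
Interest = $1,554,072.00, so EBIT − I = $1,576,139.20.
Degree of combined leverage = contribution ÷ (EBIT − I) = $4,602,311.20 ÷ $1,576,139.20 = 2.9200.
EPS therefore changes by 2.9200 × (+4.3%) = +12.6%.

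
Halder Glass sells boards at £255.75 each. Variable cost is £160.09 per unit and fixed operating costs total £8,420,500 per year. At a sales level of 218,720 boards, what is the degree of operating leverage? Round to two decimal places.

At 218,720 units, contribution = 218,720 × £95.66 = £20,922,755.20.
Operating income = contribution − fixed costs = £20,922,755.20 − £8,420,500 = £12,502,255.20.
Degree of operating leverage = £20,922,755.20 / £12,502,255.20 = 1.6735.

1.67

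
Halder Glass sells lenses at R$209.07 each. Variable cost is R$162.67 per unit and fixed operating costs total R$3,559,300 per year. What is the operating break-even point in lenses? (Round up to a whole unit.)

Contribution margin per unit = R$209.07 − R$162.67 = R$46.40.
Break-even volume = fixed costs ÷ CM per unit = R$3,559,300 ÷ R$46.40 = 76,709.05, so 76,710 lenses.

76,710 lenses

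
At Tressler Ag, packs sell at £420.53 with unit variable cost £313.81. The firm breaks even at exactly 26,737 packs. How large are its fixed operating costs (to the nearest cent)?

Each unit contributes £420.53 − £313.81 = £106.72.
Fixed costs = break-even units × CM = 26,737 × £106.72 = £2,853,372.64.

£2,853,372.64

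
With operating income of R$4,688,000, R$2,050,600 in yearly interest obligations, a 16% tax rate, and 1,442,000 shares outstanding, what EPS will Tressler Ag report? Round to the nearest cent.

Pre-tax income = R$4,688,000 − R$2,050,600.00 = R$2,637,400.00.
After tax at 16%: net income = R$2,637,400.00 × 0.84 = R$2,215,416.00.
EPS = R$2,215,416.00 ÷ 1,442,000 = R$1.54.

R$1.54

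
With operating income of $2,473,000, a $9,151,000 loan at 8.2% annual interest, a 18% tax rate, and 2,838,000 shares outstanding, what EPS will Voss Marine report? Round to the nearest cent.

Pre-tax income = $2,473,000 − $750,382.00 = $1,722,618.00.
After tax at 18%: net income = $1,722,618.00 × 0.82 = $1,412,546.76.
Per share: $1,412,546.76 / 2,838,000 shares = $0.50.

$0.50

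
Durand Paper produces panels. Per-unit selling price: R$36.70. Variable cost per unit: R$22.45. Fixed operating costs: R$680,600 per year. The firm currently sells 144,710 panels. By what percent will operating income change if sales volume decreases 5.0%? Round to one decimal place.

-7.5%

At 144,710 units, contribution = 144,710 × R$14.25 = R$2,062,117.50.
Operating income = contribution − fixed costs = R$2,062,117.50 − R$680,600 = R$1,381,517.50.
DOL = contribution ÷ EBIT = R$2,062,117.50 ÷ R$1,381,517.50 = 1.4926.
%ΔEBIT = DOL × %ΔSales = 1.4926 × -5.0% = -7.5%.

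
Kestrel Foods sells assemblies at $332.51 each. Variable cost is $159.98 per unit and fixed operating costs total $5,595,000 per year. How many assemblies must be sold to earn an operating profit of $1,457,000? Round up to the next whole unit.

40,875 assemblies

Each unit contributes $332.51 − $159.98 = $172.53.
Required volume = (fixed costs + target profit) ÷ CM = ($5,595,000 + $1,457,000) ÷ $172.53 = 40,874.05, so 40,875 assemblies.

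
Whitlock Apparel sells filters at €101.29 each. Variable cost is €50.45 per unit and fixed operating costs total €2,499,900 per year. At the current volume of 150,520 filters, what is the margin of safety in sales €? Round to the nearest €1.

€10,265,548

Each unit contributes €101.29 − €50.45 = €50.84. Break-even units = €2,499,900 ÷ €50.84 = 49,171.91; break-even revenue = 49,171.91 × €101.29 = €4,980,622.95.
Current sales = 150,520 × €101.29 = €15,246,170.80.
Margin of safety = €15,246,170.80 − €4,980,622.95 = €10,265,548.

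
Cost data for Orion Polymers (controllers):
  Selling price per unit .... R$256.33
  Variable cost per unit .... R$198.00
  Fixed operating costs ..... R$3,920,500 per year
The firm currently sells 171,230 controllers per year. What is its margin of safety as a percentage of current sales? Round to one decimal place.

Each unit contributes R$256.33 − R$198.00 = R$58.33. Break-even units = R$3,920,500 ÷ R$58.33 = 67,212.41; break-even revenue = 67,212.41 × R$256.33 = R$17,228,557.60.
Current sales = 171,230 × R$256.33 = R$43,891,385.90.
Margin of safety = (R$43,891,385.90 − R$17,228,557.60) ÷ R$43,891,385.90 = 60.7%.

60.7%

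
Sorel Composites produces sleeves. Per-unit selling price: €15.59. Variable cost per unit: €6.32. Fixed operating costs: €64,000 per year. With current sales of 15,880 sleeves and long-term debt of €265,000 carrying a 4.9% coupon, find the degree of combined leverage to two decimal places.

2.10

Total contribution margin = 15,880 × €9.27 = €147,207.60.
Operating income = contribution − fixed costs = €147,207.60 − €64,000 = €83,207.60. Interest = €12,985.00, so EBIT − I = €70,222.60.
Degree of total leverage = total CM / (EBIT − interest) = €147,207.60 / €70,222.60 = 2.0963.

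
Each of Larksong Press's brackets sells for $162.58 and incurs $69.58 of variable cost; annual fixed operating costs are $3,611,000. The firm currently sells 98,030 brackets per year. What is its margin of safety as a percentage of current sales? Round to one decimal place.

Unit CM = price − variable cost = $162.58 − $69.58 = $93.00. Break-even units = $3,611,000 ÷ $93.00 = 38,827.96; break-even revenue = 38,827.96 × $162.58 = $6,312,649.25.
Actual sales revenue = 98,030 × $162.58 = $15,937,717.40.
Margin of safety = ($15,937,717.40 − $6,312,649.25) ÷ $15,937,717.40 = 60.4%.

60.4%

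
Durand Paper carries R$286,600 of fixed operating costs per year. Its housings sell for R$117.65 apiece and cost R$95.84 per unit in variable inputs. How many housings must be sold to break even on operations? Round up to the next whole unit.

13,141 housings

Contribution margin per unit = R$117.65 − R$95.84 = R$21.81.
Break-even volume = fixed costs ÷ CM per unit = R$286,600 ÷ R$21.81 = 13,140.76, so 13,141 housings.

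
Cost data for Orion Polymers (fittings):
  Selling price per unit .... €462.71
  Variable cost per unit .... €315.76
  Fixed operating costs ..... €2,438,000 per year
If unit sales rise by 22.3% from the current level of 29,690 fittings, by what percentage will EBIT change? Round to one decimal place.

+50.5%

Total contribution margin = 29,690 × €146.95 = €4,362,945.50.
EBIT = €4,362,945.50 − €2,438,000 = €1,924,945.50.
DOL = contribution ÷ EBIT = €4,362,945.50 ÷ €1,924,945.50 = 2.2665.
So EBIT moves 2.2665 × (+22.3%) = +50.5%.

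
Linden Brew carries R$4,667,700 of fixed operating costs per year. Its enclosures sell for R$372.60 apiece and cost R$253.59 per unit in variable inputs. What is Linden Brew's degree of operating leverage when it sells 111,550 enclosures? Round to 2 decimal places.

1.54

Contribution at this volume is 111,550 × R$119.01 = R$13,275,565.50.
Operating income = contribution − fixed costs = R$13,275,565.50 − R$4,667,700 = R$8,607,865.50.
DOL = contribution ÷ EBIT = R$13,275,565.50 ÷ R$8,607,865.50 = 1.5423.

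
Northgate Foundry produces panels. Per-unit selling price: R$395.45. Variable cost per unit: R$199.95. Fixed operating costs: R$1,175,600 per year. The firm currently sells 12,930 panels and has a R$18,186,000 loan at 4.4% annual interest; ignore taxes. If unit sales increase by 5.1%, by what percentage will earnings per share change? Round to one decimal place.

At 12,930 units, contribution = 12,930 × R$195.50 = R$2,527,815.00.
EBIT = R$2,527,815.00 − R$1,175,600 = R$1,352,215.00.
Interest = R$800,184.00, so EBIT − I = R$552,031.00.
DCL = total CM / (EBIT − I) = R$2,527,815.00 / R$552,031.00 = 4.5791.
EPS therefore changes by 4.5791 × (+5.1%) = +23.4%.

+23.4%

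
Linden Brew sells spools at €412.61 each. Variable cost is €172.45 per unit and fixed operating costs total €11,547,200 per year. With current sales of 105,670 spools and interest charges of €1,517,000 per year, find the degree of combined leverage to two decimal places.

Total contribution margin = 105,670 × €240.16 = €25,377,707.20.
Subtracting fixed costs: EBIT = €25,377,707.20 − €11,547,200 = €13,830,507.20. Interest = €1,517,000.00, so EBIT − I = €12,313,507.20.
Degree of total leverage = total CM / (EBIT − interest) = €25,377,707.20 / €12,313,507.20 = 2.0610.

2.06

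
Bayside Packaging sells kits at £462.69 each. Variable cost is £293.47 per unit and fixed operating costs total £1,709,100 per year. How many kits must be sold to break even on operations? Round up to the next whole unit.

Each unit contributes £462.69 − £293.47 = £169.22.
Units to break even: £1,709,100 ÷ £169.22 = 10,099.87, rounded up to 10,100.

10,100 kits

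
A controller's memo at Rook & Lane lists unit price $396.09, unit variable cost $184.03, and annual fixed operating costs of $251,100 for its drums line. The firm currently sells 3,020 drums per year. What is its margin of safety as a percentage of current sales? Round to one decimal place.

Unit CM = price − variable cost = $396.09 − $184.03 = $212.06. Break-even units = $251,100 ÷ $212.06 = 1,184.10; break-even revenue = 1,184.10 × $396.09 = $469,009.71.
Current sales = 3,020 × $396.09 = $1,196,191.80.
Margin of safety = ($1,196,191.80 − $469,009.71) ÷ $1,196,191.80 = 60.8%.

60.8%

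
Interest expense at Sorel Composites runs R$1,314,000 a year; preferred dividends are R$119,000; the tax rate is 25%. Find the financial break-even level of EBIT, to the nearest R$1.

R$1,472,667

Grossing the preferred dividend up to pre-tax terms: R$119,000 / (1 − 0.25) = R$158,666.67.
EPS = 0 when EBIT covers interest plus the pre-tax preferred burden: R$1,314,000 + R$158,666.67 = R$1,472,666.67.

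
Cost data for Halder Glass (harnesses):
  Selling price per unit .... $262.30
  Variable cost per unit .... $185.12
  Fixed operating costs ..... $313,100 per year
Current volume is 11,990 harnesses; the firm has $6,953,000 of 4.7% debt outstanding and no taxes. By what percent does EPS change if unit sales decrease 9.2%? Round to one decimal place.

-29.8%

At 11,990 units, contribution = 11,990 × $77.18 = $925,388.20.
Subtracting fixed costs: EBIT = $925,388.20 − $313,100 = $612,288.20.
After interest of $326,791.00, pre-tax earnings = $285,497.20.
DCL = total CM / (EBIT − I) = $925,388.20 / $285,497.20 = 3.2413.
%ΔEPS = DCL × %ΔSales = 3.2413 × -9.2% = -29.8%.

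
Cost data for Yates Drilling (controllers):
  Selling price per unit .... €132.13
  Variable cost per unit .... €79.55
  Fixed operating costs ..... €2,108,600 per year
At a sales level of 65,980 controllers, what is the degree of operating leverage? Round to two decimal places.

At 65,980 units, contribution = 65,980 × €52.58 = €3,469,228.40.
EBIT = €3,469,228.40 − €2,108,600 = €1,360,628.40.
Degree of operating leverage = €3,469,228.40 / €1,360,628.40 = 2.5497.

2.55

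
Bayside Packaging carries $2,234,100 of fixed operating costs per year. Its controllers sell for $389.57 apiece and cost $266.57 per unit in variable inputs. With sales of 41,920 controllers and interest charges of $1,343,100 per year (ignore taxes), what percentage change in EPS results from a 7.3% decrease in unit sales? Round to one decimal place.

-23.8%

Contribution at this volume is 41,920 × $123.00 = $5,156,160.00.
EBIT = $5,156,160.00 − $2,234,100 = $2,922,060.00.
Interest = $1,343,100.00, so EBIT − I = $1,578,960.00.
Degree of combined leverage = contribution ÷ (EBIT − I) = $5,156,160.00 ÷ $1,578,960.00 = 3.2655.
%ΔEPS = DCL × %ΔSales = 3.2655 × -7.3% = -23.8%.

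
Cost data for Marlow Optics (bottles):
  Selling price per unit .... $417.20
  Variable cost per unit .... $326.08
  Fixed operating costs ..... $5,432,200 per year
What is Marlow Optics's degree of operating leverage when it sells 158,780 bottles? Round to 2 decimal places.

Contribution at this volume is 158,780 × $91.12 = $14,468,033.60.
Subtracting fixed costs: EBIT = $14,468,033.60 − $5,432,200 = $9,035,833.60.
DOL = contribution ÷ EBIT = $14,468,033.60 ÷ $9,035,833.60 = 1.6012.

1.60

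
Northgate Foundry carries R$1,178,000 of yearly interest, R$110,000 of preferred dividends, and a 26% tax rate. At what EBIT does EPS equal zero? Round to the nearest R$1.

R$1,326,649

Grossing the preferred dividend up to pre-tax terms: R$110,000 / (1 − 0.26) = R$148,648.65.
Financial break-even EBIT = interest + D_p ÷ (1 − t) = R$1,178,000 + R$148,648.65 = R$1,326,648.65.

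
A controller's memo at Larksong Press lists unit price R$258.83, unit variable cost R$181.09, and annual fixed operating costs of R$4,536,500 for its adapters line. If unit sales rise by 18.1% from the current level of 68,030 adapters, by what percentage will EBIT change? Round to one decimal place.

+127.3%

Contribution at this volume is 68,030 × R$77.74 = R$5,288,652.20.
Subtracting fixed costs: EBIT = R$5,288,652.20 − R$4,536,500 = R$752,152.20.
Degree of operating leverage = R$5,288,652.20 / R$752,152.20 = 7.0314.
Operating income changes by 7.0314 × +18.1% = +127.3%.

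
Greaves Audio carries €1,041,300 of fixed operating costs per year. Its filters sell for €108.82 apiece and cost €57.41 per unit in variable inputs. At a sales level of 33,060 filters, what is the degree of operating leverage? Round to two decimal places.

2.58

Contribution at this volume is 33,060 × €51.41 = €1,699,614.60.
Subtracting fixed costs: EBIT = €1,699,614.60 − €1,041,300 = €658,314.60.
Degree of operating leverage = €1,699,614.60 / €658,314.60 = 2.5818.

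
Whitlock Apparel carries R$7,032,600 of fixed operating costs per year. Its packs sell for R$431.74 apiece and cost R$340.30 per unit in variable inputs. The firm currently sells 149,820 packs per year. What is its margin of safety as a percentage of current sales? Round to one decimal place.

48.7%

Each unit contributes R$431.74 − R$340.30 = R$91.44. Break-even units = R$7,032,600 ÷ R$91.44 = 76,909.45; break-even revenue = 76,909.45 × R$431.74 = R$33,204,885.43.
Actual sales revenue = 149,820 × R$431.74 = R$64,683,286.80.
Margin of safety = (R$64,683,286.80 − R$33,204,885.43) ÷ R$64,683,286.80 = 48.7%.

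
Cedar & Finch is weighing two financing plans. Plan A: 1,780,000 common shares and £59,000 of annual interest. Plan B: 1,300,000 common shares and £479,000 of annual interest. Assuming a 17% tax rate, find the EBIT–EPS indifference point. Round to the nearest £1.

Set EPS_A = EPS_B: (EBIT − £59,000)(1 − 0.17) ÷ 1,780,000 = (EBIT − £479,000)(1 − 0.17) ÷ 1,300,000.
The (1 − t) factor cancels: (EBIT − 59,000) × 1,300,000 = (EBIT − 479,000) × 1,780,000.
Solving, EBIT = (479,000·1,780,000 − 59,000·1,300,000) / (1,780,000 − 1,300,000) = 775,920,000,000 / 480,000 = 1,616,500.00.

£1,616,500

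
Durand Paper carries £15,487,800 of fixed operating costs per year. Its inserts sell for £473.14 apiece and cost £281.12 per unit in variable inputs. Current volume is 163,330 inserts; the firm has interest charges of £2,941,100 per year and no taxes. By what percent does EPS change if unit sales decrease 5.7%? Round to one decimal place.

At 163,330 units, contribution = 163,330 × £192.02 = £31,362,626.60.
Subtracting fixed costs: EBIT = £31,362,626.60 − £15,487,800 = £15,874,826.60.
After interest of £2,941,100.00, pre-tax earnings = £12,933,726.60.
Degree of combined leverage = contribution ÷ (EBIT − I) = £31,362,626.60 ÷ £12,933,726.60 = 2.4249.
%ΔEPS = DCL × %ΔSales = 2.4249 × -5.7% = -13.8%.

-13.8%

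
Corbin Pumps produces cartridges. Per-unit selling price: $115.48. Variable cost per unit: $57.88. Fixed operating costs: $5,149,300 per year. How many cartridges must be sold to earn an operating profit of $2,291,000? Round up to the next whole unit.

129,172 cartridges

Contribution margin per unit = $115.48 − $57.88 = $57.60.
Need Q such that Q × $57.60 − $5,149,300 = $2,291,000, i.e. Q = $7,440,300 / $57.60 = 129,171.88 → 129,172.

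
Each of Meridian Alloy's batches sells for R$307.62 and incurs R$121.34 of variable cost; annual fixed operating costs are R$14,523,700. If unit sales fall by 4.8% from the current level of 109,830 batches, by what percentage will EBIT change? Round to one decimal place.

-16.5%

At 109,830 units, contribution = 109,830 × R$186.28 = R$20,459,132.40.
Subtracting fixed costs: EBIT = R$20,459,132.40 − R$14,523,700 = R$5,935,432.40.
Degree of operating leverage = R$20,459,132.40 / R$5,935,432.40 = 3.4469.
Operating income changes by 3.4469 × -4.8% = -16.5%.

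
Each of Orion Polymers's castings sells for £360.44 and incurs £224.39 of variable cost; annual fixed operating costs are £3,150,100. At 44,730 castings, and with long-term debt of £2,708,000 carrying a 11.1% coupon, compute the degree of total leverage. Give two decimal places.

At 44,730 units, contribution = 44,730 × £136.05 = £6,085,516.50.
EBIT = £6,085,516.50 − £3,150,100 = £2,935,416.50. Interest = £300,588.00, so EBIT − I = £2,634,828.50.
Degree of total leverage = total CM / (EBIT − interest) = £6,085,516.50 / £2,634,828.50 = 2.3096.

2.31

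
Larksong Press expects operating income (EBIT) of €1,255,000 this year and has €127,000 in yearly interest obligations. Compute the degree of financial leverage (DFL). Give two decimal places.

Interest = €127,000.00.
Degree of financial leverage = EBIT / (EBIT − interest) = €1,255,000 / €1,128,000.00 = 1.1126.

1.11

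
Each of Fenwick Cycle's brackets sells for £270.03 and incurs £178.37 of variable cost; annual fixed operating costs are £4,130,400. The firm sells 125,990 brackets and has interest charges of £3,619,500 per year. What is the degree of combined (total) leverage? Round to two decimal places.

3.04

At 125,990 units, contribution = 125,990 × £91.66 = £11,548,243.40.
Subtracting fixed costs: EBIT = £11,548,243.40 − £4,130,400 = £7,417,843.40. Interest = £3,619,500.00, so EBIT − I = £3,798,343.40.
DCL = contribution ÷ (EBIT − I) = £11,548,243.40 ÷ £3,798,343.40 = 3.0403.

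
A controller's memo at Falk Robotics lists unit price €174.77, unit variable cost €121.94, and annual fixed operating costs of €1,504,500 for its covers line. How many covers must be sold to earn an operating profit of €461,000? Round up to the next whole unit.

Contribution margin per unit = €174.77 − €121.94 = €52.83.
Required volume = (fixed costs + target profit) ÷ CM = (€1,504,500 + €461,000) ÷ €52.83 = 37,204.24, so 37,205 covers.

37,205 covers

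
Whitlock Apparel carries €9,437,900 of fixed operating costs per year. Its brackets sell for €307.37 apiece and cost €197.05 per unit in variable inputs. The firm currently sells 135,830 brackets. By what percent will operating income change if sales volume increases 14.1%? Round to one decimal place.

At 135,830 units, contribution = 135,830 × €110.32 = €14,984,765.60.
Operating income = contribution − fixed costs = €14,984,765.60 − €9,437,900 = €5,546,865.60.
Degree of operating leverage = €14,984,765.60 / €5,546,865.60 = 2.7015.
So EBIT moves 2.7015 × (+14.1%) = +38.1%.

+38.1%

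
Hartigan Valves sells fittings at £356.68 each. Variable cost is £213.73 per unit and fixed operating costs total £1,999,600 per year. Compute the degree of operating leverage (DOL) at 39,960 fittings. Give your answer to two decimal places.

1.54

Total contribution margin = 39,960 × £142.95 = £5,712,282.00.
Operating income = contribution − fixed costs = £5,712,282.00 − £1,999,600 = £3,712,682.00.
DOL = contribution ÷ EBIT = £5,712,282.00 ÷ £3,712,682.00 = 1.5386.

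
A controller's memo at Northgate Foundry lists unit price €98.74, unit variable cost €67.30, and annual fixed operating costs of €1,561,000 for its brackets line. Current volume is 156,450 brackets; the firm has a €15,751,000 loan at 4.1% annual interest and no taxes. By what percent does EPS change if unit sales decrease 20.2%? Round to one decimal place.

At 156,450 units, contribution = 156,450 × €31.44 = €4,918,788.00.
Subtracting fixed costs: EBIT = €4,918,788.00 − €1,561,000 = €3,357,788.00.
After interest of €645,791.00, pre-tax earnings = €2,711,997.00.
DCL = total CM / (EBIT − I) = €4,918,788.00 / €2,711,997.00 = 1.8137.
%ΔEPS = DCL × %ΔSales = 1.8137 × -20.2% = -36.6%.

-36.6%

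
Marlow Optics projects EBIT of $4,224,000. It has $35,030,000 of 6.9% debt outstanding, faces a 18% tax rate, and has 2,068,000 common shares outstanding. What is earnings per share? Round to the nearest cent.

$0.72

Interest = $2,417,070.00, so EBT = $4,224,000 − $2,417,070.00 = $1,806,930.00.
After tax at 18%: net income = $1,806,930.00 × 0.82 = $1,481,682.60.
EPS = $1,481,682.60 ÷ 2,068,000 = $0.72.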